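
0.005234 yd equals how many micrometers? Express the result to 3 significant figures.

4790 μm

1 yard = 914400 μm.
Then 0.005234 × 914400 ≈ 4790 μm.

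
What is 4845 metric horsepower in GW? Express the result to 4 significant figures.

0.003563 GW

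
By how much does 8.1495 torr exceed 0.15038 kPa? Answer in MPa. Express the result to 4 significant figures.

8.1495 torr = 0.00108651 MPa and 0.15038 kPa = 0.000150380 MPa.
0.00108651 − 0.000150380 ≈ 0.0009361 MPa.

0.0009361 megapascals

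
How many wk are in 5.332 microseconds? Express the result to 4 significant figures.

8.816e-12 wk

1 microsecond = 1.65344e-12 wk.
Thus 5.332 × 1.65344e-12 ≈ 8.816e-12 wk.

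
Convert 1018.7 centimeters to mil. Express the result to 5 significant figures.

401060 mils

1 centimeter = 393.701 mils.
Then 1018.7 × 393.701 ≈ 401060 mil.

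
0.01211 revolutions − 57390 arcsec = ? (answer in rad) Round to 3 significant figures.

-0.202 radians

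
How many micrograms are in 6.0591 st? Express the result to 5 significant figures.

1 stone = 6.35029 × 10^9 μg.
So 6.0591 × 6.35029 × 10^9 ≈ 3.8477 × 10^10 μg.

3.8477 × 10^10 micrograms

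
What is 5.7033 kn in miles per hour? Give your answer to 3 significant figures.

1 knot = 1.15078 miles per hour.
5.7033 × 1.15078 ≈ 6.56 mph.

6.56 miles per hour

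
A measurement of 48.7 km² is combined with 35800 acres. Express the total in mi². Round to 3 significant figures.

48.7 km² = 18.8032 mi² and 35800 acre = 55.9375 mi².
18.8032 + 55.9375 ≈ 74.7 mi².

74.7 square miles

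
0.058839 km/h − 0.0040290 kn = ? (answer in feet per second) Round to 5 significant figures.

0.046822 feet per second

0.058839 km/h = 0.0536226 ft/s and 0.0040290 kn = 0.00680019 ft/s.
0.0536226 − 0.00680019 ≈ 0.046822 ft/s.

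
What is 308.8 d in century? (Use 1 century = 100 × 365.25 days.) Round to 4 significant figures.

0.008454 centuries

1 d = 2.73785 × 10^-5 centuries.
So 308.8 × 2.73785 × 10^-5 ≈ 0.008454 century.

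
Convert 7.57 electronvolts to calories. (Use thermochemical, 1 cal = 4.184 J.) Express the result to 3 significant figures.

1 eV = 3.82929e-20 calories.
Then 7.57 × 3.82929e-20 ≈ 2.90e-19 cal.

2.90e-19 cal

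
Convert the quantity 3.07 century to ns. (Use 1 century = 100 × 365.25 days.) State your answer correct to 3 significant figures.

9.69e+18 ns

1 century = 3.15576e+18 nanoseconds.
3.07 × 3.15576e+18 ≈ 9.69e+18 ns.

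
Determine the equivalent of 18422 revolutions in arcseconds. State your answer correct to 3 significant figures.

2.39e+10 arcsec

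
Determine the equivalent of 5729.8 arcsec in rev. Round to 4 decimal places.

0.0044 rev

1 arcsec = 7.71605 × 10^-7 revolutions.
Thus 5729.8 × 7.71605 × 10^-7 ≈ 0.0044 rev.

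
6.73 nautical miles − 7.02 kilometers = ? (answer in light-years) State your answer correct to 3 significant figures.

5.75e-13 ly

6.73 nmi = 1.31744e-12 ly and 7.02 km = 7.42015e-13 ly.
1.31744e-12 − 7.42015e-13 ≈ 5.75e-13 ly.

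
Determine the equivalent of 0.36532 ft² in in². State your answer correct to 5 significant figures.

52.606 square inches

1 ft² = 144.000 square inches.
Then 0.36532 × 144.000 ≈ 52.606 in².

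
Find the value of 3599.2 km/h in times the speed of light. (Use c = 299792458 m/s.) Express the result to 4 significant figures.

3.335e-6 times the speed of light

1 km/h = 9.26567e-10 c.
Then 3599.2 × 9.26567e-10 ≈ 3.335e-6 c.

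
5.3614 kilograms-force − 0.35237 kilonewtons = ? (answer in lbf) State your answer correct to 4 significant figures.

5.3614 kgf = 11.8199 lbf and 0.35237 kN = 79.2159 lbf.
11.8199 − 79.2159 ≈ -67.40 lbf.

-67.40 lbf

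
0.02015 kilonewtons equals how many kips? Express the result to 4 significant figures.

1 kilonewton = 0.224809 kips.
Then 0.02015 × 0.224809 ≈ 0.004530 kip.

0.004530 kip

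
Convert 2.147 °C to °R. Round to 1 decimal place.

495.5 °R

°R = (°C + 273.15) × 9/5.
Applying the formula gives 495.5 °R.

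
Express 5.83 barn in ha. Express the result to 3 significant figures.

5.83 × 10^-32 hectares

1 barn = 1.00000 × 10^-32 ha.
Then 5.83 × 1.00000 × 10^-32 ≈ 5.83 × 10^-32 ha.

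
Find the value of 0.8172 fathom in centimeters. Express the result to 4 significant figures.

149.4 cm

1 fathom = 182.880 cm.
So 0.8172 × 182.880 ≈ 149.4 cm.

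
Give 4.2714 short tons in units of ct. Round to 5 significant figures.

1 short ton = 4.53592 × 10^6 ct.
Thus 4.2714 × 4.53592 × 10^6 ≈ 1.9375 × 10^7 ct.

1.9375 × 10^7 carats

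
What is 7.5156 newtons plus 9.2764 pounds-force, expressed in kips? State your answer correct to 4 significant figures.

0.01097 kip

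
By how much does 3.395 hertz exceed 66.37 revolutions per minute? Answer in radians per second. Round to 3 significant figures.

14.4 rad/s

3.395 Hz = 21.3314 rad/s and 66.37 rpm = 6.95025 rad/s.
21.3314 − 6.95025 ≈ 14.4 rad/s.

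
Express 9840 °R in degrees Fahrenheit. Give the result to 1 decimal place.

9380.3 °F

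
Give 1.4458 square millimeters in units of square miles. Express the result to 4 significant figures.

1 mm² = 3.86102e-13 square miles.
Then 1.4458 × 3.86102e-13 ≈ 5.582e-13 mi².

5.582e-13 mi²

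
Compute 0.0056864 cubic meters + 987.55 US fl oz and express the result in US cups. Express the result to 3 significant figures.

0.0056864 m³ = 24.0350 US cup and 987.55 US fl oz = 123.444 US cup.
24.0350 + 123.444 ≈ 147 US cup.

147 US cups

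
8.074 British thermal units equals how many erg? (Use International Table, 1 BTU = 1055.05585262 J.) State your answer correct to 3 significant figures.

8.52 × 10^10 erg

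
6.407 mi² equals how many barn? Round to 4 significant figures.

1.659 × 10^35 barn

1 square mile = 2.58999 × 10^34 barn.
Then 6.407 × 2.58999 × 10^34 ≈ 1.659 × 10^35 barn.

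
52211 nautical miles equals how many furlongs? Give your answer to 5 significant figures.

480670 furlong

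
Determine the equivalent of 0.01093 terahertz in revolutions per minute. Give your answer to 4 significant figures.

6.558e+11 revolutions per minute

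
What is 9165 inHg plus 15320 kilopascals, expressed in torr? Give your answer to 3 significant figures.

9165 inHg = 232791 torr and 15320 kPa = 114909 torr.
232791 + 114909 ≈ 348000 torr.

348000 torr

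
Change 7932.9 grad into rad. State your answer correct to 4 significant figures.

124.6 rad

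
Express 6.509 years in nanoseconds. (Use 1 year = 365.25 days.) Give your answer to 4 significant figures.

1 year = 3.15576e+16 ns.
Thus 6.509 × 3.15576e+16 ≈ 2.054e+17 ns.

2.054e+17 nanoseconds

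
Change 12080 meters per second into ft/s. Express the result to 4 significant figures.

1 m/s = 3.28084 feet per second.
So 12080 × 3.28084 ≈ 39630 ft/s.

39630 ft/s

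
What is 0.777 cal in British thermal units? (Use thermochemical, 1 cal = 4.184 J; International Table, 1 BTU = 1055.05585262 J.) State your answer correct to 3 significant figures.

1 cal = 0.00396567 British thermal units.
Then 0.777 × 0.00396567 ≈ 0.00308 BTU.

0.00308 British thermal units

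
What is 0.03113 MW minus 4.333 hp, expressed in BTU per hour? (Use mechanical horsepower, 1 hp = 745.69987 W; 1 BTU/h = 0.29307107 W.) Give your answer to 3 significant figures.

95200 BTU per hour

0.03113 MW = 106220 BTU/h and 4.333 hp = 11025.0 BTU/h.
106220 − 11025.0 ≈ 95200 BTU/h.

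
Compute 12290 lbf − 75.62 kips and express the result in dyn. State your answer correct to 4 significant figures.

12290 lbf = 5.46686e+9 dyn and 75.62 kip = 3.36375e+10 dyn.
5.46686e+9 − 3.36375e+10 ≈ -2.817e+10 dyn.

-2.817e+10 dyn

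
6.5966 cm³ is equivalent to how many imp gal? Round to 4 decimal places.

1 cm³ = 0.000219969 imperial gallons.
Thus 6.5966 × 0.000219969 ≈ 0.0015 imp gal.

0.0015 imp gal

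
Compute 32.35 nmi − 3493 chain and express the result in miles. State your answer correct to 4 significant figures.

-6.435 miles

32.35 nmi = 37.2277 mi and 3493 chain = 43.6625 mi.
37.2277 − 43.6625 ≈ -6.435 mi.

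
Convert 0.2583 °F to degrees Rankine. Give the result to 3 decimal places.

459.928 degrees Rankine

°R = °F + 459.67.
Applying the formula gives 459.928 °R.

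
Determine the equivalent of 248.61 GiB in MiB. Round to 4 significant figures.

254600 MiB

1 GiB = 1024.00 MiB.
So 248.61 × 1024.00 ≈ 254600 MiB.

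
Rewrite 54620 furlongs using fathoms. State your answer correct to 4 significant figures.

6.008 × 10^6 fathoms

1 furlong = 110.000 fathom.
So 54620 × 110.000 ≈ 6.008 × 10^6 fathom.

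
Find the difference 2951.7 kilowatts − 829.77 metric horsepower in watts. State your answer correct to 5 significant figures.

2.3414e+6 watts

2951.7 kW = 2.95170e+6 W and 829.77 PS = 610295 W.
2.95170e+6 − 610295 ≈ 2.3414e+6 W.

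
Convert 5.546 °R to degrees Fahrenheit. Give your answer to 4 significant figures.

°R = °F + 459.67.
Applying the formula gives -454.1 °F.

-454.1 degrees Fahrenheit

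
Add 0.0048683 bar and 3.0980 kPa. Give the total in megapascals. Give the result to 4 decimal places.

0.0036 MPa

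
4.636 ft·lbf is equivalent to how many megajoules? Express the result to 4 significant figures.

6.286 × 10^-6 megajoules

1 foot-pound = 1.35582 × 10^-6 MJ.
Thus 4.636 × 1.35582 × 10^-6 ≈ 6.286 × 10^-6 MJ.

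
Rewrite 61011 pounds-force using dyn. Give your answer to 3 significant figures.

1 lbf = 444822 dyn.
Thus 61011 × 444822 ≈ 2.71e+10 dyn.

2.71e+10 dyn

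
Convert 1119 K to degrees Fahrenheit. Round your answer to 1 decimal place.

K = (°F + 459.67) × 5/9.
Applying the formula gives 1554.5 °F.

1554.5 degrees Fahrenheit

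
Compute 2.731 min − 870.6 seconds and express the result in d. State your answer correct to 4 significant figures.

2.731 min = 0.00189653 d and 870.6 s = 0.0100764 d.
0.00189653 − 0.0100764 ≈ -0.008180 d.

-0.008180 d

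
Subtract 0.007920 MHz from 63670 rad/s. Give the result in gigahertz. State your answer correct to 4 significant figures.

2.213 × 10^-6 GHz

63670 rad/s = 1.01334 × 10^-5 GHz and 0.007920 MHz = 7.92000 × 10^-6 GHz.
1.01334 × 10^-5 − 7.92000 × 10^-6 ≈ 2.213 × 10^-6 GHz.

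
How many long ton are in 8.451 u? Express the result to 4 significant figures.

1.381 × 10^-29 long tons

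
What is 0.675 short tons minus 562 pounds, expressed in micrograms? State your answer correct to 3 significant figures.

0.675 short ton = 6.12350 × 10^11 μg and 562 lb = 2.54919 × 10^11 μg.
6.12350 × 10^11 − 2.54919 × 10^11 ≈ 3.57 × 10^11 μg.

3.57 × 10^11 micrograms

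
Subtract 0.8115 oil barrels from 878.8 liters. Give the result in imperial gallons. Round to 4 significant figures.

164.9 imp gal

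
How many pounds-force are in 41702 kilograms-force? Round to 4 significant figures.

91940 lbf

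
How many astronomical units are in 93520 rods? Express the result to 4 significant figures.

3.144e-6 astronomical units

1 rod = 3.36181e-11 astronomical units.
93520 × 3.36181e-11 ≈ 3.144e-6 au.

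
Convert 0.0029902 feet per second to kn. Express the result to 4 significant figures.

1 foot per second = 0.592484 kn.
Then 0.0029902 × 0.592484 ≈ 0.001772 kn.

0.001772 knots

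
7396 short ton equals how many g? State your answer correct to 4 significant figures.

1 short ton = 907185 grams.
So 7396 × 907185 ≈ 6.710 × 10^9 g.

6.710 × 10^9 grams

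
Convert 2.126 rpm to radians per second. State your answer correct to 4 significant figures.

1 rpm = 0.104720 rad/s.
So 2.126 × 0.104720 ≈ 0.2226 rad/s.

0.2226 rad/s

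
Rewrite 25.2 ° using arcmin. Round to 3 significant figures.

1 ° = 60.0000 arcmin.
Then 25.2 × 60.0000 ≈ 1510 arcmin.

1510 arcmin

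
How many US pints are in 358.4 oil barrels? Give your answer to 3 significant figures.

1 bbl = 336.000 US pints.
Thus 358.4 × 336.000 ≈ 120000 US pt.

120000 US pt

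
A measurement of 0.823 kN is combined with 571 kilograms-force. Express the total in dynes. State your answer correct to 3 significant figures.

6.42e+8 dyn

0.823 kN = 8.23000e+7 dyn and 571 kgf = 5.59960e+8 dyn.
8.23000e+7 + 5.59960e+8 ≈ 6.42e+8 dyn.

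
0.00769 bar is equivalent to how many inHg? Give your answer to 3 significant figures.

0.227 inHg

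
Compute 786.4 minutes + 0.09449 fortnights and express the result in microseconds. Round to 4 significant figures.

786.4 min = 4.71840e+10 μs and 0.09449 fortnight = 1.14295e+11 μs.
4.71840e+10 + 1.14295e+11 ≈ 1.615e+11 μs.

1.615e+11 μs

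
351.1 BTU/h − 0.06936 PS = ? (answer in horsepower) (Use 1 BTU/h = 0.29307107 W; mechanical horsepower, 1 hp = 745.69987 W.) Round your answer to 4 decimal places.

0.0696 hp

351.1 BTU/h = 0.137987 hp and 0.06936 PS = 0.0684112 hp.
0.137987 − 0.0684112 ≈ 0.0696 hp.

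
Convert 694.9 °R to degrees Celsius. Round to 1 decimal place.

112.9 °C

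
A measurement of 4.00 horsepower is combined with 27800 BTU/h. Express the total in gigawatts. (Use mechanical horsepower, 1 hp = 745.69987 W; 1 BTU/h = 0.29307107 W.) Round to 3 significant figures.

4.00 hp = 2.98280 × 10^-6 GW and 27800 BTU/h = 8.14738 × 10^-6 GW.
2.98280 × 10^-6 + 8.14738 × 10^-6 ≈ 1.11 × 10^-5 GW.

1.11 × 10^-5 GW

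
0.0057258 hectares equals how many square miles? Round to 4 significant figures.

2.211 × 10^-5 mi²

1 ha = 0.00386102 square miles.
Thus 0.0057258 × 0.00386102 ≈ 2.211 × 10^-5 mi².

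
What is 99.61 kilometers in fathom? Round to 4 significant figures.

54470 fathoms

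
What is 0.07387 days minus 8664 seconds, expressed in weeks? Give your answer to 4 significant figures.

-0.003773 wk

0.07387 d = 0.01055286 wk and 8664 s = 0.01432540 wk.
0.01055286 − 0.01432540 ≈ -0.003773 wk.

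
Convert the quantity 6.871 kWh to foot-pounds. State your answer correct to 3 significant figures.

1.82e+7 ft·lbf

1 kilowatt-hour = 2.65522e+6 ft·lbf.
Thus 6.871 × 2.65522e+6 ≈ 1.82e+7 ft·lbf.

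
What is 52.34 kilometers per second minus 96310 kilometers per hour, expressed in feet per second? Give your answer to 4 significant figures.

52.34 km/s = 171719 ft/s and 96310 km/h = 87771.6 ft/s.
171719 − 87771.6 ≈ 83950 ft/s.

83950 feet per second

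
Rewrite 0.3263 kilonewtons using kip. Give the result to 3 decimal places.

0.073 kip

1 kN = 0.224809 kip.
So 0.3263 × 0.224809 ≈ 0.073 kip.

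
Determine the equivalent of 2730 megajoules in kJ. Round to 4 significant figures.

2.730e+6 kilojoules

1 megajoule = 1000.00 kJ.
2730 × 1000.00 ≈ 2.730e+6 kJ.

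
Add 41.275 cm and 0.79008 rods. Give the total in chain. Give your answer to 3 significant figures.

0.218 chains

41.275 cm = 0.0205177 chain and 0.79008 rod = 0.197520 chain.
0.0205177 + 0.197520 ≈ 0.218 chain.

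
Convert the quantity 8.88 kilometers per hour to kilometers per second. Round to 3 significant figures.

1 kilometer per hour = 0.000277778 km/s.
Thus 8.88 × 0.000277778 ≈ 0.00247 km/s.

0.00247 km/s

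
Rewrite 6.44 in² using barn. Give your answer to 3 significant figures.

4.15e+25 barn

1 in² = 6.45160e+24 barn.
So 6.44 × 6.45160e+24 ≈ 4.15e+25 barn.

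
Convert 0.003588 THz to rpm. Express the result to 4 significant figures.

2.153 × 10^11 rpm

1 terahertz = 6.00000 × 10^13 rpm.
Then 0.003588 × 6.00000 × 10^13 ≈ 2.153 × 10^11 rpm.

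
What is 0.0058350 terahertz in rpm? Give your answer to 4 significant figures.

3.501 × 10^11 revolutions per minute

1 THz = 6.00000 × 10^13 revolutions per minute.
So 0.0058350 × 6.00000 × 10^13 ≈ 3.501 × 10^11 rpm.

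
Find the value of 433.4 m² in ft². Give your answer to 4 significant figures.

1 m² = 10.7639 ft².
Then 433.4 × 10.7639 ≈ 4665 ft².

4665 ft²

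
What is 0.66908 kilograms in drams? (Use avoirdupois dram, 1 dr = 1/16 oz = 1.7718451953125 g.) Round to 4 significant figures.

1 kg = 564.383 dr.
Thus 0.66908 × 564.383 ≈ 377.6 dr.

377.6 drams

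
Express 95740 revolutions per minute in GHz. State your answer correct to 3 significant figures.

1 rpm = 1.66667e-11 gigahertz.
Then 95740 × 1.66667e-11 ≈ 1.60e-6 GHz.

1.60e-6 GHz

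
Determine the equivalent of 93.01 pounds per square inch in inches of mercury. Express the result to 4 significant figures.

189.4 inHg

1 psi = 2.03602 inHg.
Then 93.01 × 2.03602 ≈ 189.4 inHg.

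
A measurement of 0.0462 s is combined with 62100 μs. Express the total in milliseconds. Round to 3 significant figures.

108 milliseconds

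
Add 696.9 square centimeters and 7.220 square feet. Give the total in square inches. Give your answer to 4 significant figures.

1148 square inches

696.9 cm² = 108.020 in² and 7.220 ft² = 1039.68 in².
108.020 + 1039.68 ≈ 1148 in².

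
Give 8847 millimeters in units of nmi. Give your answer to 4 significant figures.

0.004777 nmi

1 mm = 5.39957e-7 nautical miles.
Then 8847 × 5.39957e-7 ≈ 0.004777 nmi.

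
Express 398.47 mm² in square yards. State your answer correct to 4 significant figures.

0.0004766 yd²

1 square millimeter = 1.19599 × 10^-6 yd².
Thus 398.47 × 1.19599 × 10^-6 ≈ 0.0004766 yd².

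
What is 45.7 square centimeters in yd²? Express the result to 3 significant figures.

0.00547 square yards

1 square centimeter = 0.000119599 square yards.
45.7 × 0.000119599 ≈ 0.00547 yd².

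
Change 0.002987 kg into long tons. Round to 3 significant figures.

1 kg = 0.000984207 long tons.
0.002987 × 0.000984207 ≈ 2.94e-6 long ton.

2.94e-6 long ton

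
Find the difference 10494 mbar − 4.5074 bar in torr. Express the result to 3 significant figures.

10494 mbar = 7871.15 torr and 4.5074 bar = 3380.83 torr.
7871.15 − 3380.83 ≈ 4490 torr.

4490 torr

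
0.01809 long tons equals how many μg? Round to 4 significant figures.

1.838 × 10^10 micrograms

1 long ton = 1.01605 × 10^12 μg.
Then 0.01809 × 1.01605 × 10^12 ≈ 1.838 × 10^10 μg.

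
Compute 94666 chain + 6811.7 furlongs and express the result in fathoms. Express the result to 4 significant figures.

1.791e+6 fathom

94666 chain = 1.04133e+6 fathom and 6811.7 furlong = 749287 fathom.
1.04133e+6 + 749287 ≈ 1.791e+6 fathom.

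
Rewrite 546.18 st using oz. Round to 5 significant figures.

1 st = 224.000 ounces.
So 546.18 × 224.000 ≈ 122340 oz.

122340 oz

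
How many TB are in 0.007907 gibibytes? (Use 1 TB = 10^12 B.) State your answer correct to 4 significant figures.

1 gibibyte = 0.00107374 TB.
So 0.007907 × 0.00107374 ≈ 8.490 × 10^-6 TB.

8.490 × 10^-6 terabytes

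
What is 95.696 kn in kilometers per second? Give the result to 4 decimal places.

0.0492 kilometers per second

1 kn = 0.000514444 kilometers per second.
Thus 95.696 × 0.000514444 ≈ 0.0492 km/s.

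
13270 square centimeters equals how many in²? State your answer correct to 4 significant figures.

1 cm² = 0.155000 in².
Then 13270 × 0.155000 ≈ 2057 in².

2057 in²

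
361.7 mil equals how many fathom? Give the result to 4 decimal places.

0.0050 fathom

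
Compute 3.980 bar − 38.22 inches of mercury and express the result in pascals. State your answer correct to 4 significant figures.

3.980 bar = 398000 Pa and 38.22 inHg = 129428 Pa.
398000 − 129428 ≈ 268600 Pa.

268600 Pa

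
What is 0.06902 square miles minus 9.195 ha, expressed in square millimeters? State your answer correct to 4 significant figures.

8.681e+10 mm²

0.06902 mi² = 1.78761e+11 mm² and 9.195 ha = 9.19500e+10 mm².
1.78761e+11 − 9.19500e+10 ≈ 8.681e+10 mm².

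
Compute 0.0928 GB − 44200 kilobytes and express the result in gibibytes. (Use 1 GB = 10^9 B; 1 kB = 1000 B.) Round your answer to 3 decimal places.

0.0928 GB = 0.0864267 GiB and 44200 kB = 0.0411645 GiB.
0.0864267 − 0.0411645 ≈ 0.045 GiB.

0.045 GiB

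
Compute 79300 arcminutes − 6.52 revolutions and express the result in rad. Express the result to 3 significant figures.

79300 arcmin = 23.0674 rad and 6.52 rev = 40.9664 rad.
23.0674 − 40.9664 ≈ -17.9 rad.

-17.9 radians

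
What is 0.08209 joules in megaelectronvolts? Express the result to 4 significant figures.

5.124 × 10^11 megaelectronvolts

1 joule = 6.24151 × 10^12 MeV.
0.08209 × 6.24151 × 10^12 ≈ 5.124 × 10^11 MeV.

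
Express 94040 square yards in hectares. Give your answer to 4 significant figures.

1 yd² = 8.36127 × 10^-5 hectares.
Thus 94040 × 8.36127 × 10^-5 ≈ 7.863 ha.

7.863 ha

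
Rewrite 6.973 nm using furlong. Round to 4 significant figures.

3.466 × 10^-11 furlongs

1 nanometer = 4.97097 × 10^-12 furlong.
Then 6.973 × 4.97097 × 10^-12 ≈ 3.466 × 10^-11 furlong.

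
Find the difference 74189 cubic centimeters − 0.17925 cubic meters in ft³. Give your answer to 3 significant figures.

74189 cm³ = 2.61996 ft³ and 0.17925 m³ = 6.33015 ft³.
2.61996 − 6.33015 ≈ -3.71 ft³.

-3.71 ft³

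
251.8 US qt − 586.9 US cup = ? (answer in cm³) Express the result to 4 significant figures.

99440 cm³

251.8 US qt = 238292 cm³ and 586.9 US cup = 138854 cm³.
238292 − 138854 ≈ 99440 cm³.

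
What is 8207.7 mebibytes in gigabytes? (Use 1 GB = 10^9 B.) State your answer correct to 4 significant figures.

8.606 gigabytes

1 MiB = 0.00104858 GB.
8207.7 × 0.00104858 ≈ 8.606 GB.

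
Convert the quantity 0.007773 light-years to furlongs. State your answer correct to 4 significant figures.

1 ly = 4.70290e+13 furlong.
Thus 0.007773 × 4.70290e+13 ≈ 3.656e+11 furlong.

3.656e+11 furlongs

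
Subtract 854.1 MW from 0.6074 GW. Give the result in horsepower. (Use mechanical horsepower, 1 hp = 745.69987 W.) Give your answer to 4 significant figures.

0.6074 GW = 814537 hp and 854.1 MW = 1.14537e+6 hp.
814537 − 1.14537e+6 ≈ -330800 hp.

-330800 hp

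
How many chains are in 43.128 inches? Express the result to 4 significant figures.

1 inch = 0.00126263 chains.
43.128 × 0.00126263 ≈ 0.05445 chain.

0.05445 chains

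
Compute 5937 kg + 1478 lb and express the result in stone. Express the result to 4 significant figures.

5937 kg = 934.917 st and 1478 lb = 105.571 st.
934.917 + 105.571 ≈ 1040 st.

1040 stone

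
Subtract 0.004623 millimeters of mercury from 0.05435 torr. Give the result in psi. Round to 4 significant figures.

0.05435 torr = 0.00105095 psi and 0.004623 mmHg = 8.93939e-5 psi.
0.00105095 − 8.93939e-5 ≈ 0.0009616 psi.

0.0009616 psi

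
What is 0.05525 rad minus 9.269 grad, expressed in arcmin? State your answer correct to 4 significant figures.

-310.6 arcminutes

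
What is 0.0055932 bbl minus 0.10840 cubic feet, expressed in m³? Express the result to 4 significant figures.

-0.002180 m³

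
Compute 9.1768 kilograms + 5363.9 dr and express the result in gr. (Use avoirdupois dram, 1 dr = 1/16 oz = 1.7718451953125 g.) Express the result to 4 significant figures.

288300 gr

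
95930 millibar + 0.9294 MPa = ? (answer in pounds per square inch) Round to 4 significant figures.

1526 psi

95930 mbar = 1391.35 psi and 0.9294 MPa = 134.798 psi.
1391.35 + 134.798 ≈ 1526 psi.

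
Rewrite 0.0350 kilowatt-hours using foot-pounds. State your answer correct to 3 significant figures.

1 kilowatt-hour = 2.65522e+6 foot-pounds.
Thus 0.0350 × 2.65522e+6 ≈ 92900 ft·lbf.

92900 foot-pounds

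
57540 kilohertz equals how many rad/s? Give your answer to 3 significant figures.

1 kHz = 6283.19 rad/s.
So 57540 × 6283.19 ≈ 3.62 × 10^8 rad/s.

3.62 × 10^8 rad/s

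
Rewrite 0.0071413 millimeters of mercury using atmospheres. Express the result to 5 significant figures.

9.3964 × 10^-6 atm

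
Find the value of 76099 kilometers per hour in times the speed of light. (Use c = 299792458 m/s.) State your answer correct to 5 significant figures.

1 km/h = 9.26567e-10 c.
Thus 76099 × 9.26567e-10 ≈ 7.0511e-5 c.

7.0511e-5 times the speed of light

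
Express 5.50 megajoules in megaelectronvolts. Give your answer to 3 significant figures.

3.43e+19 MeV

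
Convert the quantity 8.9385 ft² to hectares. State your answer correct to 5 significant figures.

8.3041e-5 ha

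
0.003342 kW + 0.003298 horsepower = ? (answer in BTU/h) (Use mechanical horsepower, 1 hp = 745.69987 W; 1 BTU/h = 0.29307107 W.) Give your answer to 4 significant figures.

0.003342 kW = 11.4034 BTU/h and 0.003298 hp = 8.39154 BTU/h.
11.4034 + 8.39154 ≈ 19.79 BTU/h.

19.79 BTU/h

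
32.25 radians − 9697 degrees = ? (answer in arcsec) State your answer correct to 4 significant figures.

-2.826 × 10^7 arcseconds

32.25 rad = 6.65204 × 10^6 arcsec and 9697 ° = 3.49092 × 10^7 arcsec.
6.65204 × 10^6 − 3.49092 × 10^7 ≈ -2.826 × 10^7 arcsec.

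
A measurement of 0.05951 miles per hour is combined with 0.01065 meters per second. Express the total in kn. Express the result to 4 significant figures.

0.07241 knots

0.05951 mph = 0.0517128 kn and 0.01065 m/s = 0.0207019 kn.
0.0517128 + 0.0207019 ≈ 0.07241 kn.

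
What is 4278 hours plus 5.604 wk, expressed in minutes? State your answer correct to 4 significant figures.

313200 minutes

4278 h = 256680 min and 5.604 wk = 56488.3 min.
256680 + 56488.3 ≈ 313200 min.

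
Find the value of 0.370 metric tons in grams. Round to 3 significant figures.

1 t = 1.00000e+6 g.
Thus 0.370 × 1.00000e+6 ≈ 370000 g.

370000 grams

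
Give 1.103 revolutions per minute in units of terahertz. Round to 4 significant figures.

1.838 × 10^-14 terahertz

1 revolution per minute = 1.66667 × 10^-14 THz.
1.103 × 1.66667 × 10^-14 ≈ 1.838 × 10^-14 THz.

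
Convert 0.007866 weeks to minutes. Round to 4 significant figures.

79.29 minutes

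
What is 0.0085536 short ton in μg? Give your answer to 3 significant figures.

1 short ton = 9.07185 × 10^11 micrograms.
Thus 0.0085536 × 9.07185 × 10^11 ≈ 7.76 × 10^9 μg.

7.76 × 10^9 μg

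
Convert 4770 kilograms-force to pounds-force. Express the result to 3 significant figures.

1 kgf = 2.20462 pounds-force.
Thus 4770 × 2.20462 ≈ 10500 lbf.

10500 lbf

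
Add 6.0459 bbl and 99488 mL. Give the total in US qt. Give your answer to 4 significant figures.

6.0459 bbl = 1015.71 US qt and 99488 mL = 105.128 US qt.
1015.71 + 105.128 ≈ 1121 US qt.

1121 US quarts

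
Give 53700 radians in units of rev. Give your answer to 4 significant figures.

8547 revolutions

1 radian = 0.159155 rev.
Then 53700 × 0.159155 ≈ 8547 rev.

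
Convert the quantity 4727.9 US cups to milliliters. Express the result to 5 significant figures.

1 US cup = 236.588 mL.
Then 4727.9 × 236.588 ≈ 1.1186e+6 mL.

1.1186e+6 mL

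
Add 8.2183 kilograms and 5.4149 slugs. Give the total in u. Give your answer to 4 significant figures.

5.254e+28 atomic mass units

8.2183 kg = 4.94918e+27 u and 5.4149 slug = 4.75897e+28 u.
4.94918e+27 + 4.75897e+28 ≈ 5.254e+28 u.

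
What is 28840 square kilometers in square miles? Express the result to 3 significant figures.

1 km² = 0.386102 square miles.
Then 28840 × 0.386102 ≈ 11100 mi².

11100 mi²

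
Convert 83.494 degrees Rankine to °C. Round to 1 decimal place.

-226.8 degrees Celsius

°R = (°C + 273.15) × 9/5.
Applying the formula gives -226.8 °C.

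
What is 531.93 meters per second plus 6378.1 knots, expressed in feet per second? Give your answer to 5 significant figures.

12510 ft/s

531.93 m/s = 1745.18 ft/s and 6378.1 kn = 10765.0 ft/s.
1745.18 + 10765.0 ≈ 12510 ft/s.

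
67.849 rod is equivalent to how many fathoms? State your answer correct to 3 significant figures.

187 fathom

1 rod = 2.75000 fathoms.
Thus 67.849 × 2.75000 ≈ 187 fathom.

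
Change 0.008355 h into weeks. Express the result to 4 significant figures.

4.973 × 10^-5 wk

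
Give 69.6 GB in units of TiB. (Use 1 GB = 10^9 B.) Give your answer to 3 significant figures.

0.0633 tebibytes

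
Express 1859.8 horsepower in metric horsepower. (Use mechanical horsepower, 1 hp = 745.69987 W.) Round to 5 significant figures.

1885.6 PS

1 horsepower = 1.01387 metric horsepower.
1859.8 × 1.01387 ≈ 1885.6 PS.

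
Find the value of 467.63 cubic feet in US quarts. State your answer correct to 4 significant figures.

13990 US qt

1 ft³ = 29.9221 US qt.
Thus 467.63 × 29.9221 ≈ 13990 US qt.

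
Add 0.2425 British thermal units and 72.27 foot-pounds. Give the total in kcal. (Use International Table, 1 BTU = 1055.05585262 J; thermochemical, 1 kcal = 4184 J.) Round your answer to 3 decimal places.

0.085 kcal

0.2425 BTU = 0.0611499 kcal and 72.27 ft·lbf = 0.0234190 kcal.
0.0611499 + 0.0234190 ≈ 0.085 kcal.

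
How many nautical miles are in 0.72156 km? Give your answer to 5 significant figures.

1 km = 0.539957 nautical miles.
Thus 0.72156 × 0.539957 ≈ 0.38961 nmi.

0.38961 nmi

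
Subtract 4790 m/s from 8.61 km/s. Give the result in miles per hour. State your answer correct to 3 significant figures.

8550 mph

8.61 km/s = 19260.0 mph and 4790 m/s = 10714.9 mph.
19260.0 − 10714.9 ≈ 8550 mph.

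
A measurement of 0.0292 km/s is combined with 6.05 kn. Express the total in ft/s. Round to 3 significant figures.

0.0292 km/s = 95.8005 ft/s and 6.05 kn = 10.2112 ft/s.
95.8005 + 10.2112 ≈ 106 ft/s.

106 ft/s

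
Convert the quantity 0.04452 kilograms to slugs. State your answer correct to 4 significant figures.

0.003051 slug

1 kg = 0.0685218 slug.
Then 0.04452 × 0.0685218 ≈ 0.003051 slug.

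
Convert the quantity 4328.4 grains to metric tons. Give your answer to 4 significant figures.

1 gr = 6.47989e-8 t.
So 4328.4 × 6.47989e-8 ≈ 0.0002805 t.

0.0002805 metric tons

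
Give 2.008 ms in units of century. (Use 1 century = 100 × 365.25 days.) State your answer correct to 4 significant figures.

6.363e-13 centuries

1 millisecond = 3.16881e-13 centuries.
2.008 × 3.16881e-13 ≈ 6.363e-13 century.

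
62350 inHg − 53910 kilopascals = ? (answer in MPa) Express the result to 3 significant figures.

62350 inHg = 211.141 MPa and 53910 kPa = 53.9100 MPa.
211.141 − 53.9100 ≈ 157 MPa.

157 megapascals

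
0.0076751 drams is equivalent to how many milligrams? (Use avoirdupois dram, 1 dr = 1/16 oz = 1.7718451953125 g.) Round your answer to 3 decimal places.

13.599 mg

1 dram = 1771.85 mg.
So 0.0076751 × 1771.85 ≈ 13.599 mg.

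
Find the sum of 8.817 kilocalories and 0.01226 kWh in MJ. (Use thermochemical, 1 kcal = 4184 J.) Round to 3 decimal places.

0.081 MJ

8.817 kcal = 0.0368903 MJ and 0.01226 kWh = 0.0441360 MJ.
0.0368903 + 0.0441360 ≈ 0.081 MJ.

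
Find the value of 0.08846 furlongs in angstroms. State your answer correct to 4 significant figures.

1.780e+11 Å

1 furlong = 2.01168e+12 Å.
Then 0.08846 × 2.01168e+12 ≈ 1.780e+11 Å.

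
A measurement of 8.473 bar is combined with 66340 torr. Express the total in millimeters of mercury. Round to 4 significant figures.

8.473 bar = 6355.27 mmHg and 66340 torr = 66340.0 mmHg.
6355.27 + 66340.0 ≈ 72700 mmHg.

72700 millimeters of mercury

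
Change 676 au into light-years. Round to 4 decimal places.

1 astronomical unit = 1.58125 × 10^-5 ly.
Then 676 × 1.58125 × 10^-5 ≈ 0.0107 ly.

0.0107 light-years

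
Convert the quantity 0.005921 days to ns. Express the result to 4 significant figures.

1 d = 8.64000 × 10^13 nanoseconds.
Thus 0.005921 × 8.64000 × 10^13 ≈ 5.116 × 10^11 ns.

5.116 × 10^11 nanoseconds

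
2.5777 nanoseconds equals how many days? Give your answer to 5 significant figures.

2.9834e-14 d

1 ns = 1.157407e-14 d.
Thus 2.5777 × 1.157407e-14 ≈ 2.9834e-14 d.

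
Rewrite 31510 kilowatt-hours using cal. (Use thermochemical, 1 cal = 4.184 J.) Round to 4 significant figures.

2.711 × 10^10 calories

1 kWh = 860421 cal.
Thus 31510 × 860421 ≈ 2.711 × 10^10 cal.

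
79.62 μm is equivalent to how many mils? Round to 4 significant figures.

3.135 mil

1 μm = 0.0393701 mil.
So 79.62 × 0.0393701 ≈ 3.135 mil.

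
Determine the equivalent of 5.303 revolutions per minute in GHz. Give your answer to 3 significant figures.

8.84 × 10^-11 gigahertz

1 rpm = 1.66667 × 10^-11 GHz.
5.303 × 1.66667 × 10^-11 ≈ 8.84 × 10^-11 GHz.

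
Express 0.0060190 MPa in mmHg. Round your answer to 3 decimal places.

45.146 millimeters of mercury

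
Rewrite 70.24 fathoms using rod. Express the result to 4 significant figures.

25.54 rod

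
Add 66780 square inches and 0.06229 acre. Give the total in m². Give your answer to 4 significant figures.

66780 in² = 43.0838 m² and 0.06229 acre = 252.079 m².
43.0838 + 252.079 ≈ 295.2 m².

295.2 square meters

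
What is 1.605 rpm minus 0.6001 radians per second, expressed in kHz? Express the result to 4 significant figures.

-6.876 × 10^-5 kHz

1.605 rpm = 2.67500 × 10^-5 kHz and 0.6001 rad/s = 9.55089 × 10^-5 kHz.
2.67500 × 10^-5 − 9.55089 × 10^-5 ≈ -6.876 × 10^-5 kHz.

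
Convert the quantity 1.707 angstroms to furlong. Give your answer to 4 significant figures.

8.485e-13 furlongs

1 angstrom = 4.97097e-13 furlong.
Thus 1.707 × 4.97097e-13 ≈ 8.485e-13 furlong.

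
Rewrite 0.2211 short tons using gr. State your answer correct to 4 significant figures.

1 short ton = 1.40000e+7 gr.
So 0.2211 × 1.40000e+7 ≈ 3.095e+6 gr.

3.095e+6 grains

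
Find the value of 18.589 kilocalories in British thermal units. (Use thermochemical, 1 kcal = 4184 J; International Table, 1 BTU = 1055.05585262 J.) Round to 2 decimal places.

73.72 BTU

1 kilocalorie = 3.96567 British thermal units.
Then 18.589 × 3.96567 ≈ 73.72 BTU.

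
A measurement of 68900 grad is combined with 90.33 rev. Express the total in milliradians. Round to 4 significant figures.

68900 grad = 1.08228 × 10^6 mrad and 90.33 rev = 567560 mrad.
1.08228 × 10^6 + 567560 ≈ 1.650 × 10^6 mrad.

1.650 × 10^6 mrad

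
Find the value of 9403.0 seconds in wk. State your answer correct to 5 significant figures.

0.015547 wk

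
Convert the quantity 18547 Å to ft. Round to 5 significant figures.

1 angstrom = 3.28084e-10 feet.
Then 18547 × 3.28084e-10 ≈ 6.0850e-6 ft.

6.0850e-6 ft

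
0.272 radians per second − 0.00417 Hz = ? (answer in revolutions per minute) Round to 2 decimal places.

0.272 rad/s = 2.59741 rpm and 0.00417 Hz = 0.250200 rpm.
2.59741 − 0.250200 ≈ 2.35 rpm.

2.35 revolutions per minute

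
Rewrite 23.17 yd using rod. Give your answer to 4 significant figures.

1 yard = 0.181818 rods.
Thus 23.17 × 0.181818 ≈ 4.213 rod.

4.213 rods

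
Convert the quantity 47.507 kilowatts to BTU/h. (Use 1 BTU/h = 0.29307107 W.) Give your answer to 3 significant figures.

162000 BTU per hour

1 kilowatt = 3412.14 BTU/h.
Then 47.507 × 3412.14 ≈ 162000 BTU/h.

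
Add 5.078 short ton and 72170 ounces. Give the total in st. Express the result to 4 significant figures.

1048 st

5.078 short ton = 725.4286 st and 72170 oz = 322.1875 st.
725.4286 + 322.1875 ≈ 1048 st.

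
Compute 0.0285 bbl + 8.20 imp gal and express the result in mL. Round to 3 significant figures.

41800 mL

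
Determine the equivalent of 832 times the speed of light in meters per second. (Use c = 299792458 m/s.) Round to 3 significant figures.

1 c = 2.99792e+8 meters per second.
So 832 × 2.99792e+8 ≈ 2.49e+11 m/s.

2.49e+11 m/s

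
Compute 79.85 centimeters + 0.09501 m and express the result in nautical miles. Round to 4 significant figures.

79.85 cm = 0.000431156 nmi and 0.09501 m = 5.13013e-5 nmi.
0.000431156 + 5.13013e-5 ≈ 0.0004825 nmi.

0.0004825 nautical miles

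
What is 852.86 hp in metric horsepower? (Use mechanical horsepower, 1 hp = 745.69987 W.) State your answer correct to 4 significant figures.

1 hp = 1.01387 PS.
852.86 × 1.01387 ≈ 864.7 PS.

864.7 PS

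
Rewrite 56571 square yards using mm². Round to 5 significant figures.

4.7301e+10 square millimeters

1 square yard = 836127 mm².
So 56571 × 836127 ≈ 4.7301e+10 mm².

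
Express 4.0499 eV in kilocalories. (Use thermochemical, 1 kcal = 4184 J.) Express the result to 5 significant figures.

1 eV = 3.82929e-23 kilocalories.
So 4.0499 × 3.82929e-23 ≈ 1.5508e-22 kcal.

1.5508e-22 kilocalories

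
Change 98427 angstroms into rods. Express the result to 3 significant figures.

1.96 × 10^-6 rod

1 Å = 1.98839 × 10^-11 rods.
98427 × 1.98839 × 10^-11 ≈ 1.96 × 10^-6 rod.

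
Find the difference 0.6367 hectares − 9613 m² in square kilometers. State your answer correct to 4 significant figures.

0.6367 ha = 0.00636700 km² and 9613 m² = 0.00961300 km².
0.00636700 − 0.00961300 ≈ -0.003246 km².

-0.003246 square kilometers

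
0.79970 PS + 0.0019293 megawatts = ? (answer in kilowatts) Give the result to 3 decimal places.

2.517 kW

0.79970 PS = 0.588178 kW and 0.0019293 MW = 1.92930 kW.
0.588178 + 1.92930 ≈ 2.517 kW.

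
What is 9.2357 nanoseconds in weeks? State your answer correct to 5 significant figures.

1 ns = 1.65344 × 10^-15 weeks.
So 9.2357 × 1.65344 × 10^-15 ≈ 1.5271 × 10^-14 wk.

1.5271 × 10^-14 wk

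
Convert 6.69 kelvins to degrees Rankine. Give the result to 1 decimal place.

12.0 °R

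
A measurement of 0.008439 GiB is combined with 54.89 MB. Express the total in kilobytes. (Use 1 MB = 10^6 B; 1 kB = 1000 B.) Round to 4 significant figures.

0.008439 GiB = 9061.31 kB and 54.89 MB = 54890.0 kB.
9061.31 + 54890.0 ≈ 63950 kB.

63950 kilobytes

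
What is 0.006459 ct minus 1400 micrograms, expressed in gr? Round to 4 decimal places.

-0.0017 gr

0.006459 ct = 0.0199355 gr and 1400 μg = 0.0216053 gr.
0.0199355 − 0.0216053 ≈ -0.0017 gr.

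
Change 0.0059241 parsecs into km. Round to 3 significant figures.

1.83e+11 km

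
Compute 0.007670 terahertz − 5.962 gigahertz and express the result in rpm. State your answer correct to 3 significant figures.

1.02 × 10^11 revolutions per minute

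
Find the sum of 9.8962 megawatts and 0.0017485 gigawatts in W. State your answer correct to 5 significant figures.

9.8962 MW = 9.89620e+6 W and 0.0017485 GW = 1.74850e+6 W.
9.89620e+6 + 1.74850e+6 ≈ 1.1645e+7 W.

1.1645e+7 watts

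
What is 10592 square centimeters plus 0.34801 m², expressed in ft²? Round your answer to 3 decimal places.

10592 cm² = 11.4011 ft² and 0.34801 m² = 3.74595 ft².
11.4011 + 3.74595 ≈ 15.147 ft².

15.147 ft²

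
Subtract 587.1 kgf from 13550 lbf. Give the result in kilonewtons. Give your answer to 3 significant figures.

54.5 kN

13550 lbf = 60.2734 kN and 587.1 kgf = 5.75748 kN.
60.2734 − 5.75748 ≈ 54.5 kN.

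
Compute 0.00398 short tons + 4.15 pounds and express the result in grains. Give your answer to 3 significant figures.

0.00398 short ton = 55720.0 gr and 4.15 lb = 29050.0 gr.
55720.0 + 29050.0 ≈ 84800 gr.

84800 gr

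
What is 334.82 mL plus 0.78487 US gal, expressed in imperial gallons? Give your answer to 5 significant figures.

0.72719 imp gal

334.82 mL = 0.0736501 imp gal and 0.78487 US gal = 0.653541 imp gal.
0.0736501 + 0.653541 ≈ 0.72719 imp gal.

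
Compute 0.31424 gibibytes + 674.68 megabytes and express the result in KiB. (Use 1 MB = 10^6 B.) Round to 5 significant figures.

988370 KiB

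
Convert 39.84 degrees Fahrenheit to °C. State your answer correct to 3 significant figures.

4.36 °C

°F = °C × 9/5 + 32.
Applying the formula gives 4.36 °C.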